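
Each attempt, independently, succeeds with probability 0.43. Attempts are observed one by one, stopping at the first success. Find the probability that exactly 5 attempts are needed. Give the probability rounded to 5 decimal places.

0.04539

Geometric (trials to first success), p = 0.43.
P(Y = 5) = (1−p)^4 · p = 0.10556 · 0.43 = 0.0453908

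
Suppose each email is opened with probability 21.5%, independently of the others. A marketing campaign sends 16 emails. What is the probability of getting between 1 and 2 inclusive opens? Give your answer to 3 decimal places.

X ~ Binomial(16, 0.215); P(1 ≤ X ≤ 2) = Σ C(16,k) p^k (1−p)^(16−k) over k:
  k=1: C(16,1)·0.215^1·0.785^15 = 0.09112
  k=2: C(16,2)·0.215^2·0.785^14 = 0.18717
Total = 0.27829

0.278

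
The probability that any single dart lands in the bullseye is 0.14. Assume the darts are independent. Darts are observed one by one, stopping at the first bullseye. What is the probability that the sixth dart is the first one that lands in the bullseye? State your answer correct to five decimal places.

Geometric (trials to first success), p = 0.14.
P(Y = 6) = (1−p)^5 · p = 0.47043 · 0.14 = 0.0658598

0.06586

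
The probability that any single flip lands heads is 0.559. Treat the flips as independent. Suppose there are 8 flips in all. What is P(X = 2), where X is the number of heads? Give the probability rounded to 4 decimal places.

0.0644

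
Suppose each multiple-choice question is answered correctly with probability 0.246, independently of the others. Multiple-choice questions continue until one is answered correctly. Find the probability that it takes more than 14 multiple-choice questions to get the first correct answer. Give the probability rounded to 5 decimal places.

0.01920

Y = number of multiple-choice questions to the first success; geometric, p = 0.246.
P(Y > 14) = P(first 14 all fail) = (1−p)^14 = 0.0191955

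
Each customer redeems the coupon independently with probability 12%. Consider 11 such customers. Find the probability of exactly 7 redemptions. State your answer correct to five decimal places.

X ~ Binomial(n=11, p=0.12).
P(X=7) = C(11,7) · p^7 · (1−p)^4
= 330 · 3.5832e-07 · 0.5997 = 0.0000709

0.00007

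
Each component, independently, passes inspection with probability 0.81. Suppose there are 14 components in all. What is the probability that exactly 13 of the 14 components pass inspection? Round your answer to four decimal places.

X ~ Binomial(n=14, p=0.81).
P(X=13) = C(14,13) · p^13 · (1−p)^1
= 14 · 0.064611 · 0.19 = 0.171865

0.1719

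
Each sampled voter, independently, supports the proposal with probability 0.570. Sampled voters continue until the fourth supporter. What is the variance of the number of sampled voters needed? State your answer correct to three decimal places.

5.294

Y = total sampled voters until the fourth success; negative binomial with r=4, p=0.57.
Var(Y) = r(1−p)/p² = 4·0.43 / 0.57² = 5.29394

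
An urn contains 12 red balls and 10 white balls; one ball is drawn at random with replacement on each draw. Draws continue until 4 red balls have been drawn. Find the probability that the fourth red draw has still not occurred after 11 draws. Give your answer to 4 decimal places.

0.0648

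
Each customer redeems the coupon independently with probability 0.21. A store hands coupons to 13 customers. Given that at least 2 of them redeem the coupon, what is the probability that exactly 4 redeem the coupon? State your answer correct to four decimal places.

0.2104

X ~ Binomial(13, 0.21). Want P(X=4 | X≥2) = P(X=4) / P(X≥2).
P(X=4) = C(13,4)·0.21^4·0.79^9 = 0.166658
P(X≥2) = 1 − 0.046682 − 0.161320 = 0.791998
Ratio = 0.166658 / 0.791998 = 0.210428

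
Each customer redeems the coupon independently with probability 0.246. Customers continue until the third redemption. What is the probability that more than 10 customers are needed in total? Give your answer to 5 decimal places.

0.53764

Needing more than 10 customers ⇔ fewer than 3 successes in the first 10. With X ~ Binomial(10, 0.246), P(Y > 10) = P(X ≤ 2).
  k=0: C(10,0)·0.246^0·0.754^10 = 0.0593900
  k=1: C(10,1)·0.246^1·0.754^9 = 0.1937658
  k=2: C(10,2)·0.246^2·0.754^8 = 0.2844812
P(X ≤ 2) = 0.5376370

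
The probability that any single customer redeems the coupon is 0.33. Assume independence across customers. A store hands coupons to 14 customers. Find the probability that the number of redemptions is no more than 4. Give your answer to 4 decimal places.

X ~ Binomial(14, 0.33); P(X ≤ 4) = Σ C(14,k) p^k (1−p)^(14−k) over k:
  k=0: C(14,0)·0.33^0·0.67^14 = 0.003673
  k=1: C(14,1)·0.33^1·0.67^13 = 0.025329
  k=2: C(14,2)·0.33^2·0.67^12 = 0.081090
  k=3: C(14,3)·0.33^3·0.67^11 = 0.159759
  k=4: C(14,4)·0.33^4·0.67^10 = 0.216390
Total = 0.486242

0.4862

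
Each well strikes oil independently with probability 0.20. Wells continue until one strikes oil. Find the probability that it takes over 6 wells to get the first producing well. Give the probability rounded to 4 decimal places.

Y = number of wells to the first success; geometric, p = 0.20.
P(Y > 6) = P(first 6 all fail) = (1−p)^6 = 0.262144

0.2621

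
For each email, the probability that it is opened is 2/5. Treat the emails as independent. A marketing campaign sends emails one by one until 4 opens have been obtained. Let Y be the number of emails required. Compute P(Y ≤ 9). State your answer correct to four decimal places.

0.5174

Finishing within 9 emails ⇔ at least 4 successes in the first 9. With X ~ Binomial(9, 0.40), P(Y ≤ 9) = 1 − P(X ≤ 3).
  k=0: C(9,0)·0.40^0·0.60^9 = 0.010078
  k=1: C(9,1)·0.40^1·0.60^8 = 0.060466
  k=2: C(9,2)·0.40^2·0.60^7 = 0.161243
  k=3: C(9,3)·0.40^3·0.60^6 = 0.250823
1 − 0.482610 = 0.517390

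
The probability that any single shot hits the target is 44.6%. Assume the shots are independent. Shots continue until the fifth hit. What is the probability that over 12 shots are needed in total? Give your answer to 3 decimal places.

0.314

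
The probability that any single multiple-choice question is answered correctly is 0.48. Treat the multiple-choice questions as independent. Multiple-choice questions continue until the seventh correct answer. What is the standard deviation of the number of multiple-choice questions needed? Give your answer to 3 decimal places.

Y = total multiple-choice questions until the seventh success; negative binomial with r=7, p=0.48.
SD(Y) = √[r(1−p)/p²] = √(15.79861) = 3.97475

3.975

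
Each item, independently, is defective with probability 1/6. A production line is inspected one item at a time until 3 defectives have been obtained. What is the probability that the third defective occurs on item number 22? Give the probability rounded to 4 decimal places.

Y = trial on which the third success occurs; negative binomial, r=3, p=0.166667.
P(Y=22) = C(21,2) · p^3 · (1−p)^19
= 210 · 0.0046296 · 0.031301 = 0.030431

0.0304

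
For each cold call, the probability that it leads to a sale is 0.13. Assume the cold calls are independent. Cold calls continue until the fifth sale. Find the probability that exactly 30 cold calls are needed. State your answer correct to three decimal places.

0.027

Y = trial on which the fifth success occurs; negative binomial, r=5, p=0.13.
P(Y=30) = C(29,4) · p^5 · (1−p)^25
= 23751 · 3.7129e-05 · 0.03076 = 0.02713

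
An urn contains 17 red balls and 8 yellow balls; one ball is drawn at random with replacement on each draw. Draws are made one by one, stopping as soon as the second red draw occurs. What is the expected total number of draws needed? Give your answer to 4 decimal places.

2.9412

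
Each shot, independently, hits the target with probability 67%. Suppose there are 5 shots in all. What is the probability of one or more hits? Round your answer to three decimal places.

0.996

P(at least one) = 1 − P(none) = 1 − (1 − 0.67)^5
= 1 − 0.00391 = 0.99609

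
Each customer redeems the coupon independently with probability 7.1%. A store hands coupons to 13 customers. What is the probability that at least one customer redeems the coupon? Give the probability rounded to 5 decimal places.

P(at least one) = 1 − P(none) = 1 − (1 − 0.071)^13
= 1 − 0.3838878 = 0.6161122

0.61611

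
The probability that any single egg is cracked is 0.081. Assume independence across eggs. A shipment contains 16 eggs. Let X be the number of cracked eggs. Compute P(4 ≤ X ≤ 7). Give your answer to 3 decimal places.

0.036

X ~ Binomial(16, 0.081); P(4 ≤ X ≤ 7) = Σ C(16,k) p^k (1−p)^(16−k) over k:
  k=4: C(16,4)·0.081^4·0.919^12 = 0.02843
  k=5: C(16,5)·0.081^5·0.919^11 = 0.00601
  k=6: C(16,6)·0.081^6·0.919^10 = 0.00097
  k=7: C(16,7)·0.081^7·0.919^9 = 0.00012
Total = 0.03554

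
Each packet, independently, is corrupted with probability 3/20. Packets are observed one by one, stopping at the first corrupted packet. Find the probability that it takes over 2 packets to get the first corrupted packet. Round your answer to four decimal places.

0.7225

Y = number of packets to the first success; geometric, p = 0.15.
P(Y > 2) = P(first 2 all fail) = (1−p)^2 = 0.722500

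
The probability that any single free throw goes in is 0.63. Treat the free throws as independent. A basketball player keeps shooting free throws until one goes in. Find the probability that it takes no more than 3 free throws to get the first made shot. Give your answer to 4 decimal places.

0.9493

Y = number of free throws to the first success; geometric, p = 0.63.
P(Y ≤ 3) = 1 − (1−p)^3 = 1 − 0.050653 = 0.949347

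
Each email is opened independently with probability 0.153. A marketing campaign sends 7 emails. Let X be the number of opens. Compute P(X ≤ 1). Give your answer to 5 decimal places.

0.70819

X ~ Binomial(7, 0.153); P(X ≤ 1) = Σ C(7,k) p^k (1−p)^(7−k) over k:
  k=0: C(7,0)·0.153^0·0.847^7 = 0.3127403
  k=1: C(7,1)·0.153^1·0.847^6 = 0.3954485
Total = 0.7081888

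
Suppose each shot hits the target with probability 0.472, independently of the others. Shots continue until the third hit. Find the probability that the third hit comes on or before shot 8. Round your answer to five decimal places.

0.81560

Finishing within 8 shots ⇔ at least 3 successes in the first 8. With X ~ Binomial(8, 0.472), P(Y ≤ 8) = 1 − P(X ≤ 2).
  k=0: C(8,0)·0.472^0·0.528^8 = 0.0060405
  k=1: C(8,1)·0.472^1·0.528^7 = 0.0431986
  k=2: C(8,2)·0.472^2·0.528^6 = 0.1351592
1 − 0.1843982 = 0.8156018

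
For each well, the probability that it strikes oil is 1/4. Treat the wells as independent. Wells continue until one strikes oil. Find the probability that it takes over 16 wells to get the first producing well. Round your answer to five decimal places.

Y = number of wells to the first success; geometric, p = 0.25.
P(Y > 16) = P(first 16 all fail) = (1−p)^16 = 0.0100226

0.01002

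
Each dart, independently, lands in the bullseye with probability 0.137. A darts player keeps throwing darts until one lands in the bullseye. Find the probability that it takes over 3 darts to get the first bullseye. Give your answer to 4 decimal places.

0.6427

Y = number of darts to the first success; geometric, p = 0.137.
P(Y > 3) = P(first 3 all fail) = (1−p)^3 = 0.642736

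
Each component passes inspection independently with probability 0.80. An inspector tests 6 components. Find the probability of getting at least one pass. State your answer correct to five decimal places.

P(at least one) = 1 − P(none) = 1 − (1 − 0.80)^6
= 1 − 0.0000640 = 0.9999360

0.99994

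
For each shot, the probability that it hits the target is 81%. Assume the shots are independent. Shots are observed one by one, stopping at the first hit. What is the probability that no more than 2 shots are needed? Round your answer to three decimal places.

0.964

Y = number of shots to the first success; geometric, p = 0.81.
P(Y ≤ 2) = 1 − (1−p)^2 = 1 − 0.03610 = 0.96390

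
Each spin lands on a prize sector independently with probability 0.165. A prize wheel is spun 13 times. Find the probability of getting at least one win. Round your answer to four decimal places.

0.9041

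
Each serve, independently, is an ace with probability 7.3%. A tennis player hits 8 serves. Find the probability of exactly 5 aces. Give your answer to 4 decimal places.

0.0001

X ~ Binomial(n=8, p=0.073).
P(X=5) = C(8,5) · p^5 · (1−p)^3
= 56 · 2.0731e-06 · 0.7966 = 0.000092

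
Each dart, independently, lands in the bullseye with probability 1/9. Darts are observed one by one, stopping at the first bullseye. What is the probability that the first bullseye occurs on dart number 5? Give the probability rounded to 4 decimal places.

0.0694

Geometric (trials to first success), p = 0.111111.
P(Y = 5) = (1−p)^4 · p = 0.6243 · 0.111111 = 0.069366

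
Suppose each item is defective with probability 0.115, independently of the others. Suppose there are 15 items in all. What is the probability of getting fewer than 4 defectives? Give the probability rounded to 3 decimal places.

X ~ Binomial(15, 0.115); P(X ≤ 3) = Σ C(15,k) p^k (1−p)^(15−k) over k:
  k=0: C(15,0)·0.115^0·0.885^15 = 0.16001
  k=1: C(15,1)·0.115^1·0.885^14 = 0.31189
  k=2: C(15,2)·0.115^2·0.885^13 = 0.28369
  k=3: C(15,3)·0.115^3·0.885^12 = 0.15974
Total = 0.91533

0.915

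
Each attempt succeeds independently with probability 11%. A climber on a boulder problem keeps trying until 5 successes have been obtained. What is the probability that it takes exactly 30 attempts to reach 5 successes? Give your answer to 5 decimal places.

Y = trial on which the fifth success occurs; negative binomial, r=5, p=0.11.
P(Y=30) = C(29,4) · p^5 · (1−p)^25
= 23751 · 1.6105e-05 · 0.054294 = 0.0207680

0.02077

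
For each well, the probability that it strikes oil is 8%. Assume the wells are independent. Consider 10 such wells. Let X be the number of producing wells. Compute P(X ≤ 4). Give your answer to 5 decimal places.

0.99941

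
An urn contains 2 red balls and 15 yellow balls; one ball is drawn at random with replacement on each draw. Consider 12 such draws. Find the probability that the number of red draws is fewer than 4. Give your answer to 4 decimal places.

X ~ Binomial(12, 0.117647); P(X ≤ 3) = Σ C(12,k) p^k (1−p)^(12−k) over k:
  k=0: C(12,0)·0.117647^0·0.882353^12 = 0.222694
  k=1: C(12,1)·0.117647^1·0.882353^11 = 0.356310
  k=2: C(12,2)·0.117647^2·0.882353^10 = 0.261294
  k=3: C(12,3)·0.117647^3·0.882353^9 = 0.116131
Total = 0.956428

0.9564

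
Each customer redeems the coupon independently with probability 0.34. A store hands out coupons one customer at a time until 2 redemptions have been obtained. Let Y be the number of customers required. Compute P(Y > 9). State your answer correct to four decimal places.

Needing more than 9 customers ⇔ fewer than 2 successes in the first 9. With X ~ Binomial(9, 0.34), P(Y > 9) = P(X ≤ 1).
  k=0: C(9,0)·0.34^0·0.66^9 = 0.023763
  k=1: C(9,1)·0.34^1·0.66^8 = 0.110172
P(X ≤ 1) = 0.133935

0.1339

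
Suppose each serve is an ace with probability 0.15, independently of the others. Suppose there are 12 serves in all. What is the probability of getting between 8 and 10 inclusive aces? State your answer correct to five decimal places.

0.00007

X ~ Binomial(12, 0.15); P(8 ≤ X ≤ 10) = Σ C(12,k) p^k (1−p)^(12−k) over k:
  k=8: C(12,8)·0.15^8·0.85^4 = 0.0000662
  k=9: C(12,9)·0.15^9·0.85^3 = 0.0000052
  k=10: C(12,10)·0.15^10·0.85^2 = 0.0000003
Total = 0.0000717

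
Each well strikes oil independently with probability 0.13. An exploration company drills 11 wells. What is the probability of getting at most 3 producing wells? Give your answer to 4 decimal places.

0.9558

X ~ Binomial(11, 0.13); P(X ≤ 3) = Σ C(11,k) p^k (1−p)^(11−k) over k:
  k=0: C(11,0)·0.13^0·0.87^11 = 0.216128
  k=1: C(11,1)·0.13^1·0.87^10 = 0.355245
  k=2: C(11,2)·0.13^2·0.87^9 = 0.265413
  k=3: C(11,3)·0.13^3·0.87^8 = 0.118978
Total = 0.955766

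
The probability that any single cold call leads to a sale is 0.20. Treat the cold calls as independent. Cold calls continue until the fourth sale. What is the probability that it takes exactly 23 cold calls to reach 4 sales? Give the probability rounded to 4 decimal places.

0.0355

Y = trial on which the fourth success occurs; negative binomial, r=4, p=0.20.
P(Y=23) = C(22,3) · p^4 · (1−p)^19
= 1540 · 0.0016 · 0.014412 = 0.035510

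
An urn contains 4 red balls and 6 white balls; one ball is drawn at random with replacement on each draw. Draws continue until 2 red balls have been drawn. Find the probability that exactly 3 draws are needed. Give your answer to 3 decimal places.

0.192

Y = trial on which the second success occurs; negative binomial, r=2, p=0.40.
P(Y=3) = C(2,1) · p^2 · (1−p)^1
= 2 · 0.16 · 0.6 = 0.19200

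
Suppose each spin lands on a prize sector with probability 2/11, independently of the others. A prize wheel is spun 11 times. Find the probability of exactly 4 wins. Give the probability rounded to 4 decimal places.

X ~ Binomial(n=11, p=0.181818).
P(X=4) = C(11,4) · p^4 · (1−p)^7
= 330 · 0.0010928 · 0.24544 = 0.088514

0.0885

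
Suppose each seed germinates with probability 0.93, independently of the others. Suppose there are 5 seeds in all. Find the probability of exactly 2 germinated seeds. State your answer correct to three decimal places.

0.003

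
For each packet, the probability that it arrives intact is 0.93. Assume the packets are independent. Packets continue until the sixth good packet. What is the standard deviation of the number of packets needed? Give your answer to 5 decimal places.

Y = total packets until the sixth success; negative binomial with r=6, p=0.93.
SD(Y) = √[r(1−p)/p²] = √(0.4856053) = 0.6968538

0.69685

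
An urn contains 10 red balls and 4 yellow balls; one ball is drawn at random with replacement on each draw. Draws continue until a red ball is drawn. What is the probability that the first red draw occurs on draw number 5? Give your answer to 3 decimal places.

0.005

Geometric (trials to first success), p = 0.714286.
P(Y = 5) = (1−p)^4 · p = 0.0066639 · 0.714286 = 0.00476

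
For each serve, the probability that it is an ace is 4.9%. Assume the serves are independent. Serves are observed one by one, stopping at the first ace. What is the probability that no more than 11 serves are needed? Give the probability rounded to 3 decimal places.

0.425

Y = number of serves to the first success; geometric, p = 0.049.
P(Y ≤ 11) = 1 − (1−p)^11 = 1 − 0.57542 = 0.42458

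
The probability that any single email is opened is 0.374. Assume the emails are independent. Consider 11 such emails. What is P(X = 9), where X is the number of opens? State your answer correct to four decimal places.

0.0031

X ~ Binomial(n=11, p=0.374).
P(X=9) = C(11,9) · p^9 · (1−p)^2
= 55 · 0.00014317 · 0.39188 = 0.003086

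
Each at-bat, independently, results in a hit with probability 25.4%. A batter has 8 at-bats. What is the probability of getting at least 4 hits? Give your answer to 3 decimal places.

X ~ Binomial(8, 0.254); P(X ≥ 4) = Σ C(8,k) p^k (1−p)^(8−k) over k:
  k=4: C(8,4)·0.254^4·0.746^4 = 0.09024
  k=5: C(8,5)·0.254^5·0.746^3 = 0.02458
  k=6: C(8,6)·0.254^6·0.746^2 = 0.00418
  k=7: C(8,7)·0.254^7·0.746^1 = 0.00041
  k=8: C(8,8)·0.254^8·0.746^0 = 0.00002
Total = 0.11943

0.119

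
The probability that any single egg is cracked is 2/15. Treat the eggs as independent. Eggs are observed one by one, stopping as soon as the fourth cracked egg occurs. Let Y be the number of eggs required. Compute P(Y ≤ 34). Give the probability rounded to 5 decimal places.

Finishing within 34 eggs ⇔ at least 4 successes in the first 34. With X ~ Binomial(34, 0.133333), P(Y ≤ 34) = 1 − P(X ≤ 3).
  k=0: C(34,0)·0.133333^0·0.866667^34 = 0.0077085
  k=1: C(34,1)·0.133333^1·0.866667^33 = 0.0403215
  k=2: C(34,2)·0.133333^2·0.866667^32 = 0.1023546
  k=3: C(34,3)·0.133333^3·0.866667^31 = 0.1679665
1 − 0.3183511 = 0.6816489

0.68165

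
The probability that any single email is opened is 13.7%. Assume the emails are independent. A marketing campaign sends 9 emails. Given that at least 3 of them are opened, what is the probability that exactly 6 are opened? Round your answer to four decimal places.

0.0031

X ~ Binomial(9, 0.137). Want P(X=6 | X≥3) = P(X=6) / P(X≥3).
P(X=6) = C(9,6)·0.137^6·0.863^3 = 0.000357
P(X≥3) = 1 − 0.265520 − 0.379358 − 0.240890 = 0.114232
Ratio = 0.000357 / 0.114232 = 0.003125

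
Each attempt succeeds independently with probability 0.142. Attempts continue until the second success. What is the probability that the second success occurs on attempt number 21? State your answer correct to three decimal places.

0.022

Y = trial on which the second success occurs; negative binomial, r=2, p=0.142.
P(Y=21) = C(20,1) · p^2 · (1−p)^19
= 20 · 0.020164 · 0.054483 = 0.02197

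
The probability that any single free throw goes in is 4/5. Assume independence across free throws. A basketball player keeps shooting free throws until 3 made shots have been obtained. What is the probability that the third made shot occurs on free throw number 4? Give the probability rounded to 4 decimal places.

Y = trial on which the third success occurs; negative binomial, r=3, p=0.80.
P(Y=4) = C(3,2) · p^3 · (1−p)^1
= 3 · 0.512 · 0.2 = 0.307200

0.3072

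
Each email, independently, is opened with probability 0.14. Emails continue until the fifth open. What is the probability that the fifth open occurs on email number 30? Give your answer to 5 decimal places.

0.02943

Y = trial on which the fifth success occurs; negative binomial, r=5, p=0.14.
P(Y=30) = C(29,4) · p^5 · (1−p)^25
= 23751 · 5.3782e-05 · 0.023039 = 0.0294295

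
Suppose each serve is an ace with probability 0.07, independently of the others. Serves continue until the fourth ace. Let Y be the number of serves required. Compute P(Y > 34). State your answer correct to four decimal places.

0.7878

Needing more than 34 serves ⇔ fewer than 4 successes in the first 34. With X ~ Binomial(34, 0.07), P(Y > 34) = P(X ≤ 3).
  k=0: C(34,0)·0.07^0·0.93^34 = 0.084805
  k=1: C(34,1)·0.07^1·0.93^33 = 0.217027
  k=2: C(34,2)·0.07^2·0.93^32 = 0.269534
  k=3: C(34,3)·0.07^3·0.93^31 = 0.216400
P(X ≤ 3) = 0.787766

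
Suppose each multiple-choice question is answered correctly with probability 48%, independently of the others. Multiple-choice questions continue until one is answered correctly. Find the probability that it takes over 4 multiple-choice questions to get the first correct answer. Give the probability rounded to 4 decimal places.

Y = number of multiple-choice questions to the first success; geometric, p = 0.48.
P(Y > 4) = P(first 4 all fail) = (1−p)^4 = 0.073116

0.0731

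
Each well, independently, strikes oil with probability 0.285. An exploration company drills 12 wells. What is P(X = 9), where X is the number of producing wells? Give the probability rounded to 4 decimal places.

0.0010

X ~ Binomial(n=12, p=0.285).
P(X=9) = C(12,9) · p^9 · (1−p)^3
= 220 · 1.2405e-05 · 0.36553 = 0.000998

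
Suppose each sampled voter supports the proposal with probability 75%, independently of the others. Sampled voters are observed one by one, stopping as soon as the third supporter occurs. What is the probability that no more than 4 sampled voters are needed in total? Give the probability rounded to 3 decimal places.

Finishing within 4 sampled voters ⇔ at least 3 successes in the first 4. With X ~ Binomial(4, 0.75), P(Y ≤ 4) = 1 − P(X ≤ 2).
  k=0: C(4,0)·0.75^0·0.25^4 = 0.00391
  k=1: C(4,1)·0.75^1·0.25^3 = 0.04688
  k=2: C(4,2)·0.75^2·0.25^2 = 0.21094
1 − 0.26172 = 0.73828

0.738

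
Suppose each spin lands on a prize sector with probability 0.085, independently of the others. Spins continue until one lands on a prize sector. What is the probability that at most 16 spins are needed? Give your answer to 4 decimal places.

0.7586

Y = number of spins to the first success; geometric, p = 0.085.
P(Y ≤ 16) = 1 − (1−p)^16 = 1 − 0.241400 = 0.758600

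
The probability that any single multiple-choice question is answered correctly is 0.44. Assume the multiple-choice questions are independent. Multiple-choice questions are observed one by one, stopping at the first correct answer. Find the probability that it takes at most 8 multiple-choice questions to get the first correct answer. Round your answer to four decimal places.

Y = number of multiple-choice questions to the first success; geometric, p = 0.44.
P(Y ≤ 8) = 1 − (1−p)^8 = 1 − 0.009672 = 0.990328

0.9903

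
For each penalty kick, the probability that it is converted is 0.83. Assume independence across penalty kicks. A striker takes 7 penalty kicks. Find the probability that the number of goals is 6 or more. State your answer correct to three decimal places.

X ~ Binomial(7, 0.83); P(X ≥ 6) = Σ C(7,k) p^k (1−p)^(7−k) over k:
  k=6: C(7,6)·0.83^6·0.17^1 = 0.38906
  k=7: C(7,7)·0.83^7·0.17^0 = 0.27136
Total = 0.66042

0.660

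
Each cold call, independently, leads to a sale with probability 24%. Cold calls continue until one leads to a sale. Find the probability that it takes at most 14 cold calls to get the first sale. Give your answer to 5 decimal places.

Y = number of cold calls to the first success; geometric, p = 0.24.
P(Y ≤ 14) = 1 − (1−p)^14 = 1 − 0.0214482 = 0.9785518

0.97855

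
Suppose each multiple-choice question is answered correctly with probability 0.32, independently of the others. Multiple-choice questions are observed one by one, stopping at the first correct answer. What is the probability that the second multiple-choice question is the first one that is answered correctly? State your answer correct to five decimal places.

0.21760

Geometric (trials to first success), p = 0.32.
P(Y = 2) = (1−p)^1 · p = 0.68 · 0.32 = 0.2176000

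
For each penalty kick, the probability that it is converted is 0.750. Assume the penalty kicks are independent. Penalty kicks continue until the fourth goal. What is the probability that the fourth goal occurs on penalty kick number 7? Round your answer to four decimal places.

Y = trial on which the fourth success occurs; negative binomial, r=4, p=0.75.
P(Y=7) = C(6,3) · p^4 · (1−p)^3
= 20 · 0.31641 · 0.015625 = 0.098877

0.0989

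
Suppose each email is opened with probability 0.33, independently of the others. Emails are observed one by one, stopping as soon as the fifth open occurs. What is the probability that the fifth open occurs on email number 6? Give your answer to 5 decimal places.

Y = trial on which the fifth success occurs; negative binomial, r=5, p=0.33.
P(Y=6) = C(5,4) · p^5 · (1−p)^1
= 5 · 0.0039135 · 0.67 = 0.0131104

0.01311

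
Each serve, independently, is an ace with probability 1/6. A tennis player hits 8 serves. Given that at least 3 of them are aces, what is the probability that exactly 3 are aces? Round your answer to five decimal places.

0.77266

X ~ Binomial(8, 0.166667). Want P(X=3 | X≥3) = P(X=3) / P(X≥3).
P(X=3) = C(8,3)·0.166667^3·0.833333^5 = 0.1041905
P(X≥3) = 1 − 0.2325680 − 0.3721089 − 0.2604762 = 0.1348469
Ratio = 0.1041905 / 0.1348469 = 0.7726576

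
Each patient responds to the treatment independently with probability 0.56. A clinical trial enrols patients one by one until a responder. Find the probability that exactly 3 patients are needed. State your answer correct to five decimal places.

0.10842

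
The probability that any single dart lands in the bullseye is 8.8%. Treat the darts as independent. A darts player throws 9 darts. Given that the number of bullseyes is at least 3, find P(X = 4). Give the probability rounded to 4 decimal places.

X ~ Binomial(9, 0.088). Want P(X=4 | X≥3) = P(X=4) / P(X≥3).
P(X=4) = C(9,4)·0.088^4·0.912^5 = 0.004767
P(X≥3) = 1 − 0.436469 − 0.379039 − 0.146296 = 0.038196
Ratio = 0.004767 / 0.038196 = 0.124812

0.1248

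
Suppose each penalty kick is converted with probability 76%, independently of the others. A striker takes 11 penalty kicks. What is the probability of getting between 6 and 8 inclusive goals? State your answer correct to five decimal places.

X ~ Binomial(11, 0.76); P(6 ≤ X ≤ 8) = Σ C(11,k) p^k (1−p)^(11−k) over k:
  k=6: C(11,6)·0.76^6·0.24^5 = 0.0708891
  k=7: C(11,7)·0.76^7·0.24^4 = 0.1603445
  k=8: C(11,8)·0.76^8·0.24^3 = 0.2538788
Total = 0.4851124

0.48511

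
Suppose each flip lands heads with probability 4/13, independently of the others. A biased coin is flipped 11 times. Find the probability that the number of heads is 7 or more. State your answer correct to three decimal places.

X ~ Binomial(11, 0.307692); P(X ≥ 7) = Σ C(11,k) p^k (1−p)^(11−k) over k:
  k=7: C(11,7)·0.307692^7·0.692308^4 = 0.01979
  k=8: C(11,8)·0.307692^8·0.692308^3 = 0.00440
  k=9: C(11,9)·0.307692^9·0.692308^2 = 0.00065
  k=10: C(11,10)·0.307692^10·0.692308^1 = 0.00006
  k=11: C(11,11)·0.307692^11·0.692308^0 = 0.00000
Total = 0.02490

0.025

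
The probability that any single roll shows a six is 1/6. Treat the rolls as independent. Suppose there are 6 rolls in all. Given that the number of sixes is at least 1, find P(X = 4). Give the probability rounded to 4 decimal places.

0.0121

X ~ Binomial(6, 0.166667). Want P(X=4 | X≥1) = P(X=4) / P(X≥1).
P(X=4) = C(6,4)·0.166667^4·0.833333^2 = 0.008038
P(X≥1) = 1 − 0.334898 = 0.665102
Ratio = 0.008038 / 0.665102 = 0.012085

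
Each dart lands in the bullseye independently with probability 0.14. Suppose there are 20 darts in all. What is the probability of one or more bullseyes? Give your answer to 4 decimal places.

0.9510

P(at least one) = 1 − P(none) = 1 − (1 − 0.14)^20
= 1 − 0.048974 = 0.951026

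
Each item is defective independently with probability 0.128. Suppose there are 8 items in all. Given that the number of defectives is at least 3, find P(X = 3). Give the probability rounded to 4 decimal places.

X ~ Binomial(8, 0.128). Want P(X=3 | X≥3) = P(X=3) / P(X≥3).
P(X=3) = C(8,3)·0.128^3·0.872^5 = 0.059211
P(X≥3) = 1 − 0.334297 − 0.392568 − 0.201687 = 0.071449
Ratio = 0.059211 / 0.071449 = 0.828719

0.8287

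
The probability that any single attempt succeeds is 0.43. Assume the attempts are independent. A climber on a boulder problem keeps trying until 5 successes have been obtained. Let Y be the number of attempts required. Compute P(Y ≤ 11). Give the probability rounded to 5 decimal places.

Finishing within 11 attempts ⇔ at least 5 successes in the first 11. With X ~ Binomial(11, 0.43), P(Y ≤ 11) = 1 − P(X ≤ 4).
  k=0: C(11,0)·0.43^0·0.57^11 = 0.0020636
  k=1: C(11,1)·0.43^1·0.57^10 = 0.0171242
  k=2: C(11,2)·0.43^2·0.57^9 = 0.0645912
  k=3: C(11,3)·0.43^3·0.57^8 = 0.1461801
  k=4: C(11,4)·0.43^4·0.57^7 = 0.2205524
1 − 0.4505114 = 0.5494886

0.54949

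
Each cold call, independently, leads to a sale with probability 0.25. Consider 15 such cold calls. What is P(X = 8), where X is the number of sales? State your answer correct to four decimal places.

0.0131

X ~ Binomial(n=15, p=0.25).
P(X=8) = C(15,8) · p^8 · (1−p)^7
= 6435 · 1.5259e-05 · 0.13348 = 0.013107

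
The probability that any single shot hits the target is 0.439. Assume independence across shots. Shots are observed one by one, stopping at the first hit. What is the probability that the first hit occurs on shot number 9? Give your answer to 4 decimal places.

0.0043

Geometric (trials to first success), p = 0.439.
P(Y = 9) = (1−p)^8 · p = 0.0098108 · 0.439 = 0.004307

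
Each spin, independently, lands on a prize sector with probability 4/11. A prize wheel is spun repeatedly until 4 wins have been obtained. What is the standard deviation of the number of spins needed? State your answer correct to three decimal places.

Y = total spins until the fourth success; negative binomial with r=4, p=0.363636.
SD(Y) = √[r(1−p)/p²] = √(19.25000) = 4.38748

4.387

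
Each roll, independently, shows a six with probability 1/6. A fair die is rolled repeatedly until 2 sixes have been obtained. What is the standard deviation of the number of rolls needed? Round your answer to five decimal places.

7.74597

Y = total rolls until the second success; negative binomial with r=2, p=0.166667.
SD(Y) = √[r(1−p)/p²] = √(60.0000000) = 7.7459667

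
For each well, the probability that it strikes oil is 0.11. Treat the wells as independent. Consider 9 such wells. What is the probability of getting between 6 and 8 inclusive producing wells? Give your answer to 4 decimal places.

X ~ Binomial(9, 0.11); P(6 ≤ X ≤ 8) = Σ C(9,k) p^k (1−p)^(9−k) over k:
  k=6: C(9,6)·0.11^6·0.89^3 = 0.000105
  k=7: C(9,7)·0.11^7·0.89^2 = 0.000006
  k=8: C(9,8)·0.11^8·0.89^1 = 0.000000
Total = 0.000111

0.0001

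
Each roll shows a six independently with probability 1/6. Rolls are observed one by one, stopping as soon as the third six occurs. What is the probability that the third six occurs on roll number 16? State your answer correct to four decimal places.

0.0454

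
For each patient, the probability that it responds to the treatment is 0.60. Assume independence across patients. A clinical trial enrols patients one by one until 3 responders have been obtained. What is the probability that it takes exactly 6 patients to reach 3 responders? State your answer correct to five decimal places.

Y = trial on which the third success occurs; negative binomial, r=3, p=0.60.
P(Y=6) = C(5,2) · p^3 · (1−p)^3
= 10 · 0.216 · 0.064 = 0.1382400

0.13824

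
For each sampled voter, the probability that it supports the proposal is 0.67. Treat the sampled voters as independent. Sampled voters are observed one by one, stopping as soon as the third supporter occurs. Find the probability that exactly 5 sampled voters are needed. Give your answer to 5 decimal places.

Y = trial on which the third success occurs; negative binomial, r=3, p=0.67.
P(Y=5) = C(4,2) · p^3 · (1−p)^2
= 6 · 0.30076 · 0.1089 = 0.1965185

0.19652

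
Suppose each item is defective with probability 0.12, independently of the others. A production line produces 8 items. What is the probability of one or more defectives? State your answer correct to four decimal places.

0.6404

P(at least one) = 1 − P(none) = 1 − (1 − 0.12)^8
= 1 − 0.359635 = 0.640365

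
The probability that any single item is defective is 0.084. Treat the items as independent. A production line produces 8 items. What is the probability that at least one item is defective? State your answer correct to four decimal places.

0.5044

P(at least one) = 1 − P(none) = 1 − (1 − 0.084)^8
= 1 − 0.495637 = 0.504363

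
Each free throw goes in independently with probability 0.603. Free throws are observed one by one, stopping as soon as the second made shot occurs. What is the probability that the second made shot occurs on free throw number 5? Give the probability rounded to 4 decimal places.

Y = trial on which the second success occurs; negative binomial, r=2, p=0.603.
P(Y=5) = C(4,1) · p^2 · (1−p)^3
= 4 · 0.36361 · 0.062571 = 0.091005

0.0910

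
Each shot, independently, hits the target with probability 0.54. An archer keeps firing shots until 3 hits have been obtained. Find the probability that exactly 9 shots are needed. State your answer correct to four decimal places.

0.0418

Y = trial on which the third success occurs; negative binomial, r=3, p=0.54.
P(Y=9) = C(8,2) · p^3 · (1−p)^6
= 28 · 0.15746 · 0.0094743 = 0.041772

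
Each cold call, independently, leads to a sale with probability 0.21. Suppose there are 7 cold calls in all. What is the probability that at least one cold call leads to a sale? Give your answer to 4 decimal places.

P(at least one) = 1 − P(none) = 1 − (1 − 0.21)^7
= 1 − 0.192039 = 0.807961

0.8080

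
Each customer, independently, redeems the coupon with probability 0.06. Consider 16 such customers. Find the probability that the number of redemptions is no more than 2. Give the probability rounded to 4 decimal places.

0.9327

X ~ Binomial(16, 0.06); P(X ≤ 2) = Σ C(16,k) p^k (1−p)^(16−k) over k:
  k=0: C(16,0)·0.06^0·0.94^16 = 0.371574
  k=1: C(16,1)·0.06^1·0.94^15 = 0.379480
  k=2: C(16,2)·0.06^2·0.94^14 = 0.181666
Total = 0.932720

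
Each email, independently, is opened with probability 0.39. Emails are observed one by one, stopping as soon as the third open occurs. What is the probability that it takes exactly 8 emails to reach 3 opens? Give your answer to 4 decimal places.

Y = trial on which the third success occurs; negative binomial, r=3, p=0.39.
P(Y=8) = C(7,2) · p^3 · (1−p)^5
= 21 · 0.059319 · 0.08446 = 0.105211

0.1052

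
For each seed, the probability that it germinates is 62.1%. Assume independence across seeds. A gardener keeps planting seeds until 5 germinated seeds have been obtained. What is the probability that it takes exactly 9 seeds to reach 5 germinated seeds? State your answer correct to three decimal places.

0.133

Y = trial on which the fifth success occurs; negative binomial, r=5, p=0.621.
P(Y=9) = C(8,4) · p^5 · (1−p)^4
= 70 · 0.092354 · 0.020633 = 0.13339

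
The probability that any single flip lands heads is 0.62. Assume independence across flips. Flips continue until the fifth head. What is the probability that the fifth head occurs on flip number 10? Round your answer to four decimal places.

Y = trial on which the fifth success occurs; negative binomial, r=5, p=0.62.
P(Y=10) = C(9,4) · p^5 · (1−p)^5
= 126 · 0.091613 · 0.0079235 = 0.091463

0.0915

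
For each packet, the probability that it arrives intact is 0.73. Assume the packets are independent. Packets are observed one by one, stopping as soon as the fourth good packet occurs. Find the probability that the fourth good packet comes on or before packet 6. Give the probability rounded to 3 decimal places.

Finishing within 6 packets ⇔ at least 4 successes in the first 6. With X ~ Binomial(6, 0.73), P(Y ≤ 6) = 1 − P(X ≤ 3).
  k=0: C(6,0)·0.73^0·0.27^6 = 0.00039
  k=1: C(6,1)·0.73^1·0.27^5 = 0.00628
  k=2: C(6,2)·0.73^2·0.27^4 = 0.04248
  k=3: C(6,3)·0.73^3·0.27^3 = 0.15314
1 − 0.20229 = 0.79771

0.798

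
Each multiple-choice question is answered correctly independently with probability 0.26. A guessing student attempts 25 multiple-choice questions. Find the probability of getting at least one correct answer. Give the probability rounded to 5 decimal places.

P(at least one) = 1 − P(none) = 1 − (1 − 0.26)^25
= 1 − 0.0005380 = 0.9994620

0.99946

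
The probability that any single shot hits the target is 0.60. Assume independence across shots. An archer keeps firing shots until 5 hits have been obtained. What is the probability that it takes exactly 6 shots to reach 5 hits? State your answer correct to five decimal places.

0.15552

Y = trial on which the fifth success occurs; negative binomial, r=5, p=0.60.
P(Y=6) = C(5,4) · p^5 · (1−p)^1
= 5 · 0.07776 · 0.4 = 0.1555200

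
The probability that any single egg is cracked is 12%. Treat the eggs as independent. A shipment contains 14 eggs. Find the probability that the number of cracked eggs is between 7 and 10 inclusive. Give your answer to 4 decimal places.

0.0006

X ~ Binomial(14, 0.12); P(7 ≤ X ≤ 10) = Σ C(14,k) p^k (1−p)^(14−k) over k:
  k=7: C(14,7)·0.12^7·0.88^7 = 0.000503
  k=8: C(14,8)·0.12^8·0.88^6 = 0.000060
  k=9: C(14,9)·0.12^9·0.88^5 = 0.000005
  k=10: C(14,10)·0.12^10·0.88^4 = 0.000000
Total = 0.000568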